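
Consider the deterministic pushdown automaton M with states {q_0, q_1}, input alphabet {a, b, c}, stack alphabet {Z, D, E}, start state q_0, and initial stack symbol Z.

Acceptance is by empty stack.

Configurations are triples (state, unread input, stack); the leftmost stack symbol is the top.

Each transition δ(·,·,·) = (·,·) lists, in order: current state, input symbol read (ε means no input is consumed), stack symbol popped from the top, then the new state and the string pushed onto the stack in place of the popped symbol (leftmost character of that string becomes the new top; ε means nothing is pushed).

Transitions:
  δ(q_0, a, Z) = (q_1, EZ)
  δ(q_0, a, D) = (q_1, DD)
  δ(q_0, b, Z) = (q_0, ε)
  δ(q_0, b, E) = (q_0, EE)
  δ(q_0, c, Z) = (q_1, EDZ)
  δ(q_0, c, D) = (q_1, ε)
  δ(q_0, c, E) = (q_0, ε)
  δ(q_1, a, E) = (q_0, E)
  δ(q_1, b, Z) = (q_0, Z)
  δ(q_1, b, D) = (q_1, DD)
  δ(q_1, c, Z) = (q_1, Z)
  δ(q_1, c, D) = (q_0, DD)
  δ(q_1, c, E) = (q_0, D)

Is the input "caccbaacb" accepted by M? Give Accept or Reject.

(q_0, caccbaacb, Z)
  read c, top Z: go to q_1, push EDZ → (q_1, accbaacb, EDZ)
  read a, top E: go to q_0, push E → (q_0, ccbaacb, EDZ)
  read c, top E: go to q_0, push ε → (q_0, cbaacb, DZ)
  read c, top D: go to q_1, push ε → (q_1, baacb, Z)
  read b, top Z: go to q_0, push Z → (q_0, aacb, Z)
  read a, top Z: go to q_1, push EZ → (q_1, acb, EZ)
  read a, top E: go to q_0, push E → (q_0, cb, EZ)
  read c, top E: go to q_0, push ε → (q_0, b, Z)
  read b, top Z: go to q_0, push ε → (q_0, ε, ε)
All input consumed and the stack is empty.

Accept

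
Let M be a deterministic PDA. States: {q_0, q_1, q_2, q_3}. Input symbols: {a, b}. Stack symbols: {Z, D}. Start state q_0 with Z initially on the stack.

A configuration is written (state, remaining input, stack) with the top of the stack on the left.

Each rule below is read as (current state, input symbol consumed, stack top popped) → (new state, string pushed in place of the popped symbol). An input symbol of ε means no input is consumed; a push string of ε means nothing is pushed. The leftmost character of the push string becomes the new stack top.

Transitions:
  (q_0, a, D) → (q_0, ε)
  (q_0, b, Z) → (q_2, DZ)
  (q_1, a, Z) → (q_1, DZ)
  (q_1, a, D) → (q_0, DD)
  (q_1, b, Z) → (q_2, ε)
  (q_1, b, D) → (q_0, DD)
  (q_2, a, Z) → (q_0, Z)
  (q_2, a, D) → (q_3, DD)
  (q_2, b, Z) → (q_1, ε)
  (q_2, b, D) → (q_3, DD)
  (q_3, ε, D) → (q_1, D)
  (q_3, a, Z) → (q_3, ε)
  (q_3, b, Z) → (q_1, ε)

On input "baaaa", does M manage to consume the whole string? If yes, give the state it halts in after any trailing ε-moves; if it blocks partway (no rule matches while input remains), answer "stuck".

q_0

(q_0, baaaa, Z)
  read b, top Z: go to q_2, push DZ → (q_2, aaaa, DZ)
  read a, top D: go to q_3, push DD → (q_3, aaa, DDZ)
  ε-move, top D: go to q_1, push D → (q_1, aaa, DDZ)
  read a, top D: go to q_0, push DD → (q_0, aa, DDDZ)
  read a, top D: go to q_0, push ε → (q_0, a, DDZ)
  read a, top D: go to q_0, push ε → (q_0, ε, DZ)
All input consumed; M is in state q_0.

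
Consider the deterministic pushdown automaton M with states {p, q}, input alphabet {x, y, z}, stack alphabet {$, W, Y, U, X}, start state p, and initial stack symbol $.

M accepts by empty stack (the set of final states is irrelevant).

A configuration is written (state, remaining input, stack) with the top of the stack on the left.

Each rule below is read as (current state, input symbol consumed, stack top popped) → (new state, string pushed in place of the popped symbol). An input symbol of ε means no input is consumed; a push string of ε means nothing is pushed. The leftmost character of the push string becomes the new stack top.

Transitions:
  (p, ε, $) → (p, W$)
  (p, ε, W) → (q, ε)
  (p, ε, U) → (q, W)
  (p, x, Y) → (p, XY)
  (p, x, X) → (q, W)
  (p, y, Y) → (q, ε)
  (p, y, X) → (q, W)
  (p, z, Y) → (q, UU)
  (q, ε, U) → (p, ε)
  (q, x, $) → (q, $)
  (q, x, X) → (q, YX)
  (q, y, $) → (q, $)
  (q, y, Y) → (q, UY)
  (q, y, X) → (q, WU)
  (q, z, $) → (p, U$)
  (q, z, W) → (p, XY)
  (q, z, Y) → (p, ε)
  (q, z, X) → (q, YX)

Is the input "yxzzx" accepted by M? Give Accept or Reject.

Reject

(p, yxzzx, $)
  ε-move, top $: go to p, push W$ → (p, yxzzx, W$)
  ε-move, top W: go to q, push ε → (q, yxzzx, $)
  read y, top $: go to q, push $ → (q, xzzx, $)
  read x, top $: go to q, push $ → (q, zzx, $)
  read z, top $: go to p, push U$ → (p, zx, U$)
  ε-move, top U: go to q, push W → (q, zx, W$)
  read z, top W: go to p, push XY → (p, x, XY$)
  read x, top X: go to q, push W → (q, ε, WY$)
All input consumed; stack is WY$, not empty, and no further ε-move applies.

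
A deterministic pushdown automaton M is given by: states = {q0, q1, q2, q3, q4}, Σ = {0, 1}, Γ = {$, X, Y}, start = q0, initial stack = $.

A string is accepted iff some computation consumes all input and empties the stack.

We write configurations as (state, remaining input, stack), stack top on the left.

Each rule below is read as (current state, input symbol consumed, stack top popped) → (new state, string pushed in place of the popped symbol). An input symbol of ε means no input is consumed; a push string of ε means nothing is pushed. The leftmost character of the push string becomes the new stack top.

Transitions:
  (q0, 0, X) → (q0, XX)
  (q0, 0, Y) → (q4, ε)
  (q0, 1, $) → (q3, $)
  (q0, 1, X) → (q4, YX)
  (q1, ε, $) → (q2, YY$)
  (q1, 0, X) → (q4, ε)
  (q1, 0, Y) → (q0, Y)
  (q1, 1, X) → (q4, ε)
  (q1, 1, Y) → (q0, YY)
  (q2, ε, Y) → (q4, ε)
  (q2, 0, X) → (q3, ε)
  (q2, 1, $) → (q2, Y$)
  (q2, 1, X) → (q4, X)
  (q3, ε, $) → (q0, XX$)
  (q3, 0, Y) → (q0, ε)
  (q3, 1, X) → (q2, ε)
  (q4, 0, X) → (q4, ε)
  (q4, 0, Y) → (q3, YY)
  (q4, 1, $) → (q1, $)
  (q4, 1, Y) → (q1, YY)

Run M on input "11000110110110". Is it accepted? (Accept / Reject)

(q0, 11000110110110, $)
  read 1, top $: go to q3, push $ → (q3, 1000110110110, $)
  ε-move, top $: go to q0, push XX$ → (q0, 1000110110110, XX$)
  read 1, top X: go to q4, push YX → (q4, 000110110110, YXX$)
  read 0, top Y: go to q3, push YY → (q3, 00110110110, YYXX$)
  read 0, top Y: go to q0, push ε → (q0, 0110110110, YXX$)
  read 0, top Y: go to q4, push ε → (q4, 110110110, XX$)
No transition applies at (q4, 110110110, XX$); input not fully consumed.

Reject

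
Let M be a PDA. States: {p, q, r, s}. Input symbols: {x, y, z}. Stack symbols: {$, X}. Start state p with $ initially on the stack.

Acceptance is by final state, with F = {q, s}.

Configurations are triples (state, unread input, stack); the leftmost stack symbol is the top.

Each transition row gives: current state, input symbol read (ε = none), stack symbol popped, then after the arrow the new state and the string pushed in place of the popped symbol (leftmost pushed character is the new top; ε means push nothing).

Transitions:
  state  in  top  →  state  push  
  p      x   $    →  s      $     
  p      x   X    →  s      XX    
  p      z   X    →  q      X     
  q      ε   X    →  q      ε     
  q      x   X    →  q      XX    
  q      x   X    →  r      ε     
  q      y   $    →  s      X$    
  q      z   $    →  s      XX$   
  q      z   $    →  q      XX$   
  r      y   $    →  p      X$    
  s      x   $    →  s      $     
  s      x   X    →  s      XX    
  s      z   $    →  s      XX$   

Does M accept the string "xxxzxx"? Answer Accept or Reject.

Accept

One accepting computation: (p, xxxzxx, $) ⊢ (s, xxzxx, $) ⊢ (s, xzxx, $) ⊢ (s, zxx, $) ⊢ (s, xx, XX$) ⊢ (s, x, XXX$) ⊢ (s, ε, XXXX$)
All input consumed and state s ∈ F.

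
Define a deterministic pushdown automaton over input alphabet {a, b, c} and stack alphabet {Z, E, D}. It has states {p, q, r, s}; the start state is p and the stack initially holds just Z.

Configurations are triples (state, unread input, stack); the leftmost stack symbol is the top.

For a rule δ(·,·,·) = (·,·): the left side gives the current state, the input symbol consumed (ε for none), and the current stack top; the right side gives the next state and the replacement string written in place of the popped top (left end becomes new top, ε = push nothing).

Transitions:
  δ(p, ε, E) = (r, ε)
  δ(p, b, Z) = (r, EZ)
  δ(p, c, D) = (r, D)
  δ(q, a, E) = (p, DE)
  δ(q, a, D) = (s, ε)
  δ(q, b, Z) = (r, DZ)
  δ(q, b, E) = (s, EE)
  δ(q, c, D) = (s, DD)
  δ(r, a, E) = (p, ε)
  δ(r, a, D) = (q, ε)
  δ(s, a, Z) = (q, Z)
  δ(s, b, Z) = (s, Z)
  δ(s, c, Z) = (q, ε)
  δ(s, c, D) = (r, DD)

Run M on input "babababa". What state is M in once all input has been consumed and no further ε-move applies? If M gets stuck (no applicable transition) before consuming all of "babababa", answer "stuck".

p

(p, babababa, Z) ⊢ (r, abababa, EZ) ⊢ (p, bababa, Z) ⊢ (r, ababa, EZ) ⊢ (p, baba, Z) ⊢ (r, aba, EZ) ⊢ (p, ba, Z) ⊢ (r, a, EZ) ⊢ (p, ε, Z)
All input consumed; M is in state p.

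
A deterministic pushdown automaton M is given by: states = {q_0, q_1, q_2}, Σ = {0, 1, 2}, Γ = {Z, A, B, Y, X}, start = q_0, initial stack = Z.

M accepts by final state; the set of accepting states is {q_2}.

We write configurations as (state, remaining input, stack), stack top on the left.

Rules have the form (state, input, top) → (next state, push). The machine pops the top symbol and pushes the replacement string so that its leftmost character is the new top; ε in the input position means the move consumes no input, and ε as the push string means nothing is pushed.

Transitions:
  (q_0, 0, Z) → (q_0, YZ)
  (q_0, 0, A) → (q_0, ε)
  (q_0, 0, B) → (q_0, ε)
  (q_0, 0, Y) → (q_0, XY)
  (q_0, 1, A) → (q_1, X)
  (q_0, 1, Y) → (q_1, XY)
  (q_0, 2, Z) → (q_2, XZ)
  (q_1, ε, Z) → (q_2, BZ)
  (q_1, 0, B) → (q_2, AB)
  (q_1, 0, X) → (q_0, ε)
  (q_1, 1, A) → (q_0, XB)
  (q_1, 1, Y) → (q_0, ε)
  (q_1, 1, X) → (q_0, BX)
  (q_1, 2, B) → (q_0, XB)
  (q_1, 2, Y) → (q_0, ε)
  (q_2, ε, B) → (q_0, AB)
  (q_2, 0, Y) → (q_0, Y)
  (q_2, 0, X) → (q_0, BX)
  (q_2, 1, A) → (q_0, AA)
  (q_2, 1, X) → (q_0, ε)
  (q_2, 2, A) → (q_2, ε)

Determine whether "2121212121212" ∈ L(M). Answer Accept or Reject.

Accept

(q_0, 2121212121212, Z) ⊢ (q_2, 121212121212, XZ) ⊢ (q_0, 21212121212, Z) ⊢ (q_2, 1212121212, XZ) ⊢ (q_0, 212121212, Z) ⊢ (q_2, 12121212, XZ) ⊢ (q_0, 2121212, Z) ⊢ (q_2, 121212, XZ) ⊢ (q_0, 21212, Z) ⊢ (q_2, 1212, XZ) ⊢ (q_0, 212, Z) ⊢ (q_2, 12, XZ) ⊢ (q_0, 2, Z) ⊢ (q_2, ε, XZ)
All input consumed; state q_2 ∈ F.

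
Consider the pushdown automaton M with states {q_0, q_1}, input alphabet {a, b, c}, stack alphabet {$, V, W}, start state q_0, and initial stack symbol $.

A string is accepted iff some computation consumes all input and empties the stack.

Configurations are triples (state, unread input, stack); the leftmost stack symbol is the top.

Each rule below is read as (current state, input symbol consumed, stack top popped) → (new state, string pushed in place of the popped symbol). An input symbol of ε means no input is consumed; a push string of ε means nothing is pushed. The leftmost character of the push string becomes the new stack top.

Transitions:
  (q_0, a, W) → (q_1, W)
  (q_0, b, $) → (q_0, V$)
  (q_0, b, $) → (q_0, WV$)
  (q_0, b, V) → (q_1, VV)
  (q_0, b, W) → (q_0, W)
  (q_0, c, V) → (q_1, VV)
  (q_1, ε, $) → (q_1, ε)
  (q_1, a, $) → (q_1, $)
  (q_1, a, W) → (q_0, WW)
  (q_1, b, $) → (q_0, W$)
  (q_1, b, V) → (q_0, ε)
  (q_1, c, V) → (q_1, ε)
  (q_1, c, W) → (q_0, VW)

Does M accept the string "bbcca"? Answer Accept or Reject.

Accept

One accepting computation: (q_0, bbcca, $) ⊢ (q_0, bcca, V$) ⊢ (q_1, cca, VV$) ⊢ (q_1, ca, V$) ⊢ (q_1, a, $) ⊢ (q_1, ε, $) ⊢ (q_1, ε, ε)
All input consumed and the stack is empty.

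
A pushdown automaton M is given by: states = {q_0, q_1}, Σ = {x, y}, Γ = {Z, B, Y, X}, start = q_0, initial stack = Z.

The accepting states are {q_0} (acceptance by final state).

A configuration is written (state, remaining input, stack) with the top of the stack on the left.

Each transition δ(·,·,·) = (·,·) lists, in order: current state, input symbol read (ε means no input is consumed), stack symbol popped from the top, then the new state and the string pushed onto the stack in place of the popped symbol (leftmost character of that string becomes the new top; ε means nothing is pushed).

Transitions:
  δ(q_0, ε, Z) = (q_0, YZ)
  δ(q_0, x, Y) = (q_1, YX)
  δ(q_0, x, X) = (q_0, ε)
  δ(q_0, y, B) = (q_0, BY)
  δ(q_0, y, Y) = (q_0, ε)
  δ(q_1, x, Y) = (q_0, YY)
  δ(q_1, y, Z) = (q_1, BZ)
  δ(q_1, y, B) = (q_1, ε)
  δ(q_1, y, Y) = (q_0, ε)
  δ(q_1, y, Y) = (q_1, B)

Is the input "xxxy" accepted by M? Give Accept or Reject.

One accepting computation: (q_0, xxxy, Z) ⊢ (q_0, xxxy, YZ) ⊢ (q_1, xxy, YXZ) ⊢ (q_0, xy, YYXZ) ⊢ (q_1, y, YXYXZ) ⊢ (q_0, ε, XYXZ)
All input consumed and state q_0 ∈ F.

Accept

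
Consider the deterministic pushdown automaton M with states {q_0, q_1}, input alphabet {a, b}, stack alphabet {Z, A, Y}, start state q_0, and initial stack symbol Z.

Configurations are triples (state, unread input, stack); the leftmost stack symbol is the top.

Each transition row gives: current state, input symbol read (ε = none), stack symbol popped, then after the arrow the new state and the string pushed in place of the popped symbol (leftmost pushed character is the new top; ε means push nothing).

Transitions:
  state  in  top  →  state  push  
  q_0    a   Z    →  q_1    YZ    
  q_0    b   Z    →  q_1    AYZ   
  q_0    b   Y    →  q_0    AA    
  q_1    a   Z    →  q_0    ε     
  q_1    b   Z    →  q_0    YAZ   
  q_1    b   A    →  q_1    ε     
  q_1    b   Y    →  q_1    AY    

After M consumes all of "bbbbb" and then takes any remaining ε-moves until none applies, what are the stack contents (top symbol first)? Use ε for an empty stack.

(q_0, bbbbb, Z)
  read b, top Z: go to q_1, push AYZ → (q_1, bbbb, AYZ)
  read b, top A: go to q_1, push ε → (q_1, bbb, YZ)
  read b, top Y: go to q_1, push AY → (q_1, bb, AYZ)
  read b, top A: go to q_1, push ε → (q_1, b, YZ)
  read b, top Y: go to q_1, push AY → (q_1, ε, AYZ)
All input consumed in state q_1 with stack AYZ.

AYZ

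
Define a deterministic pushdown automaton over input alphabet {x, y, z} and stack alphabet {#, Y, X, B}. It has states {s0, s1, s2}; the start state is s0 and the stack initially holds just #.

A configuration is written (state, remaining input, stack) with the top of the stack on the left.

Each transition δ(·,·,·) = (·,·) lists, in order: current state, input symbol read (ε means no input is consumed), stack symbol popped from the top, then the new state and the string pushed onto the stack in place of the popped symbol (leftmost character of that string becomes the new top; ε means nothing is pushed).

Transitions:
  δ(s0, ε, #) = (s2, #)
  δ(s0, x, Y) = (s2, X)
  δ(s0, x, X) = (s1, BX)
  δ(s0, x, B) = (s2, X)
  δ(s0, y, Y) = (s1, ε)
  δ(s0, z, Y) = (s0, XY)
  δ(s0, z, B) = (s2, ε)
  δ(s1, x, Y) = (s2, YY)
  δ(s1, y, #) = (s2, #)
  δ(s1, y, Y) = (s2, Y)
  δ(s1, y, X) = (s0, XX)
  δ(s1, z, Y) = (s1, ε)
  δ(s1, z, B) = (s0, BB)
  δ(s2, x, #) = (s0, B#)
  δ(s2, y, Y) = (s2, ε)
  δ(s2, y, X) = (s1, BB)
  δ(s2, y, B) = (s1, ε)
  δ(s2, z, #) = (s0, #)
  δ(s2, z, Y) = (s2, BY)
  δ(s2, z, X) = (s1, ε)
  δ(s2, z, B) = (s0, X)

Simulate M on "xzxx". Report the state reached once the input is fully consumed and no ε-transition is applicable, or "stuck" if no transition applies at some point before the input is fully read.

s2

(s0, xzxx, #)
  ε-move, top #: go to s2, push # → (s2, xzxx, #)
  read x, top #: go to s0, push B# → (s0, zxx, B#)
  read z, top B: go to s2, push ε → (s2, xx, #)
  read x, top #: go to s0, push B# → (s0, x, B#)
  read x, top B: go to s2, push X → (s2, ε, X#)
All input consumed; M is in state s2.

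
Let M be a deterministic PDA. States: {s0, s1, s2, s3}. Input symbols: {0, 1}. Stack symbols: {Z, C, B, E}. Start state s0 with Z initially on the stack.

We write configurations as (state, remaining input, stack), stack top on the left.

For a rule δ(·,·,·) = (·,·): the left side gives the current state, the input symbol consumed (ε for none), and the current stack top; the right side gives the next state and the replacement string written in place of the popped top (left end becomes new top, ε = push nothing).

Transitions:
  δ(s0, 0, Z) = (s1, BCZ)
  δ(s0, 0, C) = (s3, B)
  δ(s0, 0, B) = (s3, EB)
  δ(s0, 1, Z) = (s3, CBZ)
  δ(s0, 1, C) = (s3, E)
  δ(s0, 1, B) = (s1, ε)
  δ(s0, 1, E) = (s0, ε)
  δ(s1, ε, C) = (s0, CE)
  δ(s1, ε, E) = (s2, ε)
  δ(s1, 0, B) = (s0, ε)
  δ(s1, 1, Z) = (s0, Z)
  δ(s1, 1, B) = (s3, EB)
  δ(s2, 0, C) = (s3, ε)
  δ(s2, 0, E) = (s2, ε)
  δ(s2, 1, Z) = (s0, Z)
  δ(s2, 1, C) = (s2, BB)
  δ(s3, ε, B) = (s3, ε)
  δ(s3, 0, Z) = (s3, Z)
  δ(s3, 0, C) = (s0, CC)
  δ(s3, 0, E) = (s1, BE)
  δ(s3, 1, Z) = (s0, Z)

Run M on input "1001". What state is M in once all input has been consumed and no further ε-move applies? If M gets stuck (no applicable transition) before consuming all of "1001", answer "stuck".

stuck

(s0, 1001, Z) ⊢ (s3, 001, CBZ) ⊢ (s0, 01, CCBZ) ⊢ (s3, 1, BCBZ) ⊢ (s3, 1, CBZ)
No transition for (s3, 1, top C); M blocks with input 1 remaining.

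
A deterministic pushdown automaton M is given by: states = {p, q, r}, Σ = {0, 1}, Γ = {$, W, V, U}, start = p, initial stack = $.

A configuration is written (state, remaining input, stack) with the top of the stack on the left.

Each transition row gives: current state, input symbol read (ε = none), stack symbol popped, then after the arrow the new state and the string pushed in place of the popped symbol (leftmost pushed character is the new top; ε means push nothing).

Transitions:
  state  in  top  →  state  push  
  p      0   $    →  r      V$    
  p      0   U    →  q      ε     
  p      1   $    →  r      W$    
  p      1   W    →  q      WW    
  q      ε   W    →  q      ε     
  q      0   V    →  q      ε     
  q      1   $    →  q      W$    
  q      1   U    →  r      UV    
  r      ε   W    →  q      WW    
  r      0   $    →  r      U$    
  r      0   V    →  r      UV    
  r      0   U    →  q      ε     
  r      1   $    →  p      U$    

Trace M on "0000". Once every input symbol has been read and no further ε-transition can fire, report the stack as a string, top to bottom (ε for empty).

$

(p, 0000, $) ⊢ (r, 000, V$) ⊢ (r, 00, UV$) ⊢ (q, 0, V$) ⊢ (q, ε, $)
All input consumed in state q with stack $.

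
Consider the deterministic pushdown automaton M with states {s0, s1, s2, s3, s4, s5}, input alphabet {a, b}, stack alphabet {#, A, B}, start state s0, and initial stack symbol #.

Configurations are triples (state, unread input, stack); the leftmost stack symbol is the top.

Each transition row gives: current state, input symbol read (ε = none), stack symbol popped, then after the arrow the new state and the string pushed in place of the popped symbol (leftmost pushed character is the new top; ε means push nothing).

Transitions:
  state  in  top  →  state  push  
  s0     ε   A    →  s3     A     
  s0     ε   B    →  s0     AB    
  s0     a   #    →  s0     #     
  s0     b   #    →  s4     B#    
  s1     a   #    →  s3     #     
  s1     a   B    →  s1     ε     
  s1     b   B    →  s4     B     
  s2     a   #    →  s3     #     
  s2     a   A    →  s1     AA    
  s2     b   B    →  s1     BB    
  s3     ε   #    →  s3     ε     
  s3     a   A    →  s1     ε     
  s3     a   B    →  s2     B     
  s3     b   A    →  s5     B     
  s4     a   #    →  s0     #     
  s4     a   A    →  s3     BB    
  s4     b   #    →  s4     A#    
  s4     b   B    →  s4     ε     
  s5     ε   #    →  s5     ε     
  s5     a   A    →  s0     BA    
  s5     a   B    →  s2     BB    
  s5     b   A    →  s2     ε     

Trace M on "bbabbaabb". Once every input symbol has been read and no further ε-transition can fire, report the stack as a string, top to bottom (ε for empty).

(s0, bbabbaabb, #)
  read b, top #: go to s4, push B# → (s4, babbaabb, B#)
  read b, top B: go to s4, push ε → (s4, abbaabb, #)
  read a, top #: go to s0, push # → (s0, bbaabb, #)
  read b, top #: go to s4, push B# → (s4, baabb, B#)
  read b, top B: go to s4, push ε → (s4, aabb, #)
  read a, top #: go to s0, push # → (s0, abb, #)
  read a, top #: go to s0, push # → (s0, bb, #)
  read b, top #: go to s4, push B# → (s4, b, B#)
  read b, top B: go to s4, push ε → (s4, ε, #)
All input consumed in state s4 with stack #.

#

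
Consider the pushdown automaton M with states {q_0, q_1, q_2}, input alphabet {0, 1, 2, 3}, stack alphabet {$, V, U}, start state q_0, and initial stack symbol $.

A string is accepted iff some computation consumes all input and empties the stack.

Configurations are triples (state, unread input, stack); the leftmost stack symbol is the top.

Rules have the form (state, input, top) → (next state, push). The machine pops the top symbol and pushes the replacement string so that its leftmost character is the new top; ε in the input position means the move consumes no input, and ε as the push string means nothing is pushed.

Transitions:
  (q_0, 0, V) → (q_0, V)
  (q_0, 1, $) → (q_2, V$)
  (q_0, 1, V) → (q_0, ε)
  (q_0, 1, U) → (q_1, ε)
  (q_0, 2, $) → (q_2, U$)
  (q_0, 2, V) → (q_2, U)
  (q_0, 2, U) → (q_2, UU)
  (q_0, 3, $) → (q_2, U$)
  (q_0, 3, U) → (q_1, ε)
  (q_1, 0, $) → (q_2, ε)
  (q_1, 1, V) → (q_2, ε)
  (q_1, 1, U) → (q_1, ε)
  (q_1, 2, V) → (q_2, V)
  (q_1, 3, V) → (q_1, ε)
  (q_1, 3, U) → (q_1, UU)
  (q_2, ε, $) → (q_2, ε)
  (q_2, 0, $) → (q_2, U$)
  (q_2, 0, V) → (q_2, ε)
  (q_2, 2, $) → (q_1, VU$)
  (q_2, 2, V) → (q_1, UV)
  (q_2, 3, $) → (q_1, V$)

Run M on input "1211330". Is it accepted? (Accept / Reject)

One accepting computation: (q_0, 1211330, $) ⊢ (q_2, 211330, V$) ⊢ (q_1, 11330, UV$) ⊢ (q_1, 1330, V$) ⊢ (q_2, 330, $) ⊢ (q_1, 30, V$) ⊢ (q_1, 0, $) ⊢ (q_2, ε, ε)
All input consumed and the stack is empty.

Accept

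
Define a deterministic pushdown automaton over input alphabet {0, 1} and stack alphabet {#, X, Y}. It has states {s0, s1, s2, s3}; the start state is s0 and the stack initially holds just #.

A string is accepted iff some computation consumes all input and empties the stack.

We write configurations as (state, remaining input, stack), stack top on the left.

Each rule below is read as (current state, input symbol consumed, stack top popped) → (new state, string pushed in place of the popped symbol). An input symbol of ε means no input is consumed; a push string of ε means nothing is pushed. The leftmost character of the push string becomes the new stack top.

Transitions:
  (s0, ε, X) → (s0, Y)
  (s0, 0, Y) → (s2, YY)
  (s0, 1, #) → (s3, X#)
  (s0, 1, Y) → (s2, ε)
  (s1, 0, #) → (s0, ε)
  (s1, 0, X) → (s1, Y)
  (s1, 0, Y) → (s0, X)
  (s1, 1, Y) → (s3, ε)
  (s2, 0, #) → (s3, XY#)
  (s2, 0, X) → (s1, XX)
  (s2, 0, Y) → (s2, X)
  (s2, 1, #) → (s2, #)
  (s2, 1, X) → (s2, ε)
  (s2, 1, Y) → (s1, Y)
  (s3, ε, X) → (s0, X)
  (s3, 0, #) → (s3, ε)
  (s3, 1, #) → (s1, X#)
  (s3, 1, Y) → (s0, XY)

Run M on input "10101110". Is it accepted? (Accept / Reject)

Accept

(s0, 10101110, #)
  read 1, top #: go to s3, push X# → (s3, 0101110, X#)
  ε-move, top X: go to s0, push X → (s0, 0101110, X#)
  ε-move, top X: go to s0, push Y → (s0, 0101110, Y#)
  read 0, top Y: go to s2, push YY → (s2, 101110, YY#)
  read 1, top Y: go to s1, push Y → (s1, 01110, YY#)
  read 0, top Y: go to s0, push X → (s0, 1110, XY#)
  ε-move, top X: go to s0, push Y → (s0, 1110, YY#)
  read 1, top Y: go to s2, push ε → (s2, 110, Y#)
  read 1, top Y: go to s1, push Y → (s1, 10, Y#)
  read 1, top Y: go to s3, push ε → (s3, 0, #)
  read 0, top #: go to s3, push ε → (s3, ε, ε)
All input consumed and the stack is empty.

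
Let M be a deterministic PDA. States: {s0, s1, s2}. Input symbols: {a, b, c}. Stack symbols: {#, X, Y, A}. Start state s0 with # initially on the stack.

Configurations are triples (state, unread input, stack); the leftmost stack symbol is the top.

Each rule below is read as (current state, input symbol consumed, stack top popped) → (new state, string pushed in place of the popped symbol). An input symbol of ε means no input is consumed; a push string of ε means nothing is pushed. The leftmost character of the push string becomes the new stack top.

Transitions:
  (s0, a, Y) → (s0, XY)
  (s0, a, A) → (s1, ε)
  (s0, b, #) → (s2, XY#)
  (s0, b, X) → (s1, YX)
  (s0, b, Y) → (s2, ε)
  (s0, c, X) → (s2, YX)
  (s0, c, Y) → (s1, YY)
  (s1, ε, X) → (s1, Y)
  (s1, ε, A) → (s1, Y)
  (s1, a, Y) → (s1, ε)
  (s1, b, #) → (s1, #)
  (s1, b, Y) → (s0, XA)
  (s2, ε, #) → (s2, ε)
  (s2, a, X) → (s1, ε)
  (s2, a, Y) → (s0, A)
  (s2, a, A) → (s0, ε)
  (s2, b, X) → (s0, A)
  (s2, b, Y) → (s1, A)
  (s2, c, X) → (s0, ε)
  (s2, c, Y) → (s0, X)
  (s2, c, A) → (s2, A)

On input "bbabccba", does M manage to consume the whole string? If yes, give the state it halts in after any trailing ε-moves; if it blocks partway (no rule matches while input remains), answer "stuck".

(s0, bbabccba, #)
  read b, top #: go to s2, push XY# → (s2, babccba, XY#)
  read b, top X: go to s0, push A → (s0, abccba, AY#)
  read a, top A: go to s1, push ε → (s1, bccba, Y#)
  read b, top Y: go to s0, push XA → (s0, ccba, XA#)
  read c, top X: go to s2, push YX → (s2, cba, YXA#)
  read c, top Y: go to s0, push X → (s0, ba, XXA#)
  read b, top X: go to s1, push YX → (s1, a, YXXA#)
  read a, top Y: go to s1, push ε → (s1, ε, XXA#)
  ε-move, top X: go to s1, push Y → (s1, ε, YXA#)
All input consumed; M is in state s1.

s1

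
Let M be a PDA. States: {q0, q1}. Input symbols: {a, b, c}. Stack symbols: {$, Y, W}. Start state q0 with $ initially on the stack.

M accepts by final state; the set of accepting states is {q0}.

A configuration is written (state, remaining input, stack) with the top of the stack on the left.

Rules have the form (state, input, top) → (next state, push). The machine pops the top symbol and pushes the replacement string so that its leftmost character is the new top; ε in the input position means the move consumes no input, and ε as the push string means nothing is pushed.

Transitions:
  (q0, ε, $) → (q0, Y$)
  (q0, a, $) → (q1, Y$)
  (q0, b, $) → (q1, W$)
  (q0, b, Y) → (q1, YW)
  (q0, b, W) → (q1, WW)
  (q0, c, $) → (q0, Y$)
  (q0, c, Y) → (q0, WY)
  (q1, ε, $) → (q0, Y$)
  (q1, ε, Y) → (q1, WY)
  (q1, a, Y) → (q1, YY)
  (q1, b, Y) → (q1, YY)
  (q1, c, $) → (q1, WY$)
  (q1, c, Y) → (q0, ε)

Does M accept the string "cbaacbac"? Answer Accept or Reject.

Accept

One accepting computation: (q0, cbaacbac, $) ⊢ (q0, baacbac, Y$) ⊢ (q1, aacbac, YW$) ⊢ (q1, acbac, YYW$) ⊢ (q1, cbac, YYYW$) ⊢ (q0, bac, YYW$) ⊢ (q1, ac, YWYW$) ⊢ (q1, c, YYWYW$) ⊢ (q0, ε, YWYW$)
All input consumed and state q0 ∈ F.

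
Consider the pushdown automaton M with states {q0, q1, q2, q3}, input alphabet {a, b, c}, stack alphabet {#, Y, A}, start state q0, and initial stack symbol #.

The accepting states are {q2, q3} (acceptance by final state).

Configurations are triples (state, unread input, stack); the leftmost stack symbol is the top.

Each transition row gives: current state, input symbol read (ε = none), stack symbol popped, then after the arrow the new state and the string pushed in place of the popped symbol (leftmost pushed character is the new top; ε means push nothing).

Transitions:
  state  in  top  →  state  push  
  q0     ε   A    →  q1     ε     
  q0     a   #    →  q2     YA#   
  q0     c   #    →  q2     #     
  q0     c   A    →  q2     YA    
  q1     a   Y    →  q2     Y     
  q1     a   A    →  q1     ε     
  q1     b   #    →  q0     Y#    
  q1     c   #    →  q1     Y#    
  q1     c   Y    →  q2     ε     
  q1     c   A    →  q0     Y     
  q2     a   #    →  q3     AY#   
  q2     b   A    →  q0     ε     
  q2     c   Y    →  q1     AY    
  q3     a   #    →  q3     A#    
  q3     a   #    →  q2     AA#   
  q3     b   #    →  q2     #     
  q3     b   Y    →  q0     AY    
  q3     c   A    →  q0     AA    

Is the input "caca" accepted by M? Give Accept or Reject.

Reject

No computation consumes all input and reaches a final state.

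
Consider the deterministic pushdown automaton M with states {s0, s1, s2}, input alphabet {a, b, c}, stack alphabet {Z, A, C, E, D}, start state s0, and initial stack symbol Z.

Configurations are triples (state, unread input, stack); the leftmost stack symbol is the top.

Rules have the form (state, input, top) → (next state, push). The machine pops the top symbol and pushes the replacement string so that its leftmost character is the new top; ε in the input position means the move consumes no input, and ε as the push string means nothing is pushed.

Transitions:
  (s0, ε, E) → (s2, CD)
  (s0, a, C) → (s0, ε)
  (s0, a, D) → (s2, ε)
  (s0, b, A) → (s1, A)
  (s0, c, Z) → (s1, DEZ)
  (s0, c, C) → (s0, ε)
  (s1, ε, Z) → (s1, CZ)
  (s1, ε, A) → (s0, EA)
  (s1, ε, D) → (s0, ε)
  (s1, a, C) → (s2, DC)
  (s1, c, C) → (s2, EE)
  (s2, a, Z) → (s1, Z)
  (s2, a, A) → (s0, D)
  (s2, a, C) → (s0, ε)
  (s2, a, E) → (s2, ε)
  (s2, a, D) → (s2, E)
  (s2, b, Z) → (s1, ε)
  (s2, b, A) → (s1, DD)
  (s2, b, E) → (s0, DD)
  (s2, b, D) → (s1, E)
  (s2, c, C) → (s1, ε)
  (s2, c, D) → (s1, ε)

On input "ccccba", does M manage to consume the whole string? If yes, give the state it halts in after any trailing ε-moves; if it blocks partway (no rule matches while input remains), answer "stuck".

stuck

(s0, ccccba, Z) ⊢ (s1, cccba, DEZ) ⊢ (s0, cccba, EZ) ⊢ (s2, cccba, CDZ) ⊢ (s1, ccba, DZ) ⊢ (s0, ccba, Z) ⊢ (s1, cba, DEZ) ⊢ (s0, cba, EZ) ⊢ (s2, cba, CDZ) ⊢ (s1, ba, DZ) ⊢ (s0, ba, Z)
No transition for (s0, b, top Z); M blocks with input ba remaining.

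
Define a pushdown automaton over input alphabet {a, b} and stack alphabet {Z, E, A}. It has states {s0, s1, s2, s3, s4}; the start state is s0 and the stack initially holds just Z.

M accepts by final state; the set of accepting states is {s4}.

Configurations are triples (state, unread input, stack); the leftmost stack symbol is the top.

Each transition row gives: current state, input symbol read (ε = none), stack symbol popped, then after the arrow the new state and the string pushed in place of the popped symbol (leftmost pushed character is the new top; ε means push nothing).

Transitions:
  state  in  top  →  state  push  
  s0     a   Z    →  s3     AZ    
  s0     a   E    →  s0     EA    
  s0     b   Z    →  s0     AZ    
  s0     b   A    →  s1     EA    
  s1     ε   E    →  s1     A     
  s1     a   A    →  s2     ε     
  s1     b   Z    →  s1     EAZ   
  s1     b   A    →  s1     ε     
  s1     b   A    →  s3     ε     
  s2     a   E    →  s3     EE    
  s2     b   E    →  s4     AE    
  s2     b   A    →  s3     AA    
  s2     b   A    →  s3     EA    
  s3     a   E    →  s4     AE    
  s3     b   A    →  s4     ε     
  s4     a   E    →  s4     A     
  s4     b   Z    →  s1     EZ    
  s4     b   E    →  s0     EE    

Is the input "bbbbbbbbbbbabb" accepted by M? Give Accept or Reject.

Accept

One accepting computation: (s0, bbbbbbbbbbbabb, Z) ⊢ (s0, bbbbbbbbbbabb, AZ) ⊢ (s1, bbbbbbbbbabb, EAZ) ⊢ (s1, bbbbbbbbbabb, AAZ) ⊢ (s1, bbbbbbbbabb, AZ) ⊢ (s1, bbbbbbbabb, Z) ⊢ (s1, bbbbbbabb, EAZ) ⊢ (s1, bbbbbbabb, AAZ) ⊢ (s1, bbbbbabb, AZ) ⊢ (s1, bbbbabb, Z) ⊢ (s1, bbbabb, EAZ) ⊢ (s1, bbbabb, AAZ) ⊢ (s1, bbabb, AZ) ⊢ (s1, babb, Z) ⊢ (s1, abb, EAZ) ⊢ (s1, abb, AAZ) ⊢ (s2, bb, AZ) ⊢ (s3, b, AAZ) ⊢ (s4, ε, AZ)
All input consumed and state s4 ∈ F.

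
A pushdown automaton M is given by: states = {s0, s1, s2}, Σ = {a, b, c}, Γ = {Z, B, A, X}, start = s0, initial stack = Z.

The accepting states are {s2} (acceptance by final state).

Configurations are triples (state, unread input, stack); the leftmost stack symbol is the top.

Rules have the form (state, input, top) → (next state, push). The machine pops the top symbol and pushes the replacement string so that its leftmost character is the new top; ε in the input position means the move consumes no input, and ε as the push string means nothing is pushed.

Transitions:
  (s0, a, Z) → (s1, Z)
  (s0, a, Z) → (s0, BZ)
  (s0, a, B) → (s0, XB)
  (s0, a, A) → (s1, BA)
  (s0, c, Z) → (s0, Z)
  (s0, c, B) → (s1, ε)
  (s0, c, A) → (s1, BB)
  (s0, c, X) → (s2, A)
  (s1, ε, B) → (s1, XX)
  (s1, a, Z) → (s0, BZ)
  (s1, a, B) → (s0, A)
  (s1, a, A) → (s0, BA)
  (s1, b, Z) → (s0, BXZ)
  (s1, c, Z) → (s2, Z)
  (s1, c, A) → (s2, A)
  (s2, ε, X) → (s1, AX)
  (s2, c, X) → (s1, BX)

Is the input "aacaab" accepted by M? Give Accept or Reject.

Reject

No computation consumes all input and reaches a final state.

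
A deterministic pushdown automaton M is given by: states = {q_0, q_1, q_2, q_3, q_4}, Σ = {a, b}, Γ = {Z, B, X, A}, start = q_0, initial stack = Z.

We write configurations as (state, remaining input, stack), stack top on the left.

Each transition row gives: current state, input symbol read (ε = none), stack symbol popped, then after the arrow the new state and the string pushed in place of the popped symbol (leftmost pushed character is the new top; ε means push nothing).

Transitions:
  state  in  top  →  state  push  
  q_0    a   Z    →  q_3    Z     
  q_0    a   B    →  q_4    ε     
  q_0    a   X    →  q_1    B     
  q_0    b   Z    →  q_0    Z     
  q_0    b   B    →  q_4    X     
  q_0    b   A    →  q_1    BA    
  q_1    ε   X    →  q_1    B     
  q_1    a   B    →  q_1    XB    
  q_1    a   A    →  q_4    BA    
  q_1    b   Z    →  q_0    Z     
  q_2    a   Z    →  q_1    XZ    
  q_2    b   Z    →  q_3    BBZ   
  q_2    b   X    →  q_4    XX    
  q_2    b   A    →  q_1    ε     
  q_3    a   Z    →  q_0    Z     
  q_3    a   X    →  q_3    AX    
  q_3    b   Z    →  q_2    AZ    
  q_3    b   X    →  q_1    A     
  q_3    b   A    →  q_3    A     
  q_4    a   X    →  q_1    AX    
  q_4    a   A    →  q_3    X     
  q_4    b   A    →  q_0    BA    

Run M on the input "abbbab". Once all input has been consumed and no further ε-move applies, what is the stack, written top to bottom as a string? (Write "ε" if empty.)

AZ

(q_0, abbbab, Z)
  read a, top Z: go to q_3, push Z → (q_3, bbbab, Z)
  read b, top Z: go to q_2, push AZ → (q_2, bbab, AZ)
  read b, top A: go to q_1, push ε → (q_1, bab, Z)
  read b, top Z: go to q_0, push Z → (q_0, ab, Z)
  read a, top Z: go to q_3, push Z → (q_3, b, Z)
  read b, top Z: go to q_2, push AZ → (q_2, ε, AZ)
All input consumed in state q_2 with stack AZ.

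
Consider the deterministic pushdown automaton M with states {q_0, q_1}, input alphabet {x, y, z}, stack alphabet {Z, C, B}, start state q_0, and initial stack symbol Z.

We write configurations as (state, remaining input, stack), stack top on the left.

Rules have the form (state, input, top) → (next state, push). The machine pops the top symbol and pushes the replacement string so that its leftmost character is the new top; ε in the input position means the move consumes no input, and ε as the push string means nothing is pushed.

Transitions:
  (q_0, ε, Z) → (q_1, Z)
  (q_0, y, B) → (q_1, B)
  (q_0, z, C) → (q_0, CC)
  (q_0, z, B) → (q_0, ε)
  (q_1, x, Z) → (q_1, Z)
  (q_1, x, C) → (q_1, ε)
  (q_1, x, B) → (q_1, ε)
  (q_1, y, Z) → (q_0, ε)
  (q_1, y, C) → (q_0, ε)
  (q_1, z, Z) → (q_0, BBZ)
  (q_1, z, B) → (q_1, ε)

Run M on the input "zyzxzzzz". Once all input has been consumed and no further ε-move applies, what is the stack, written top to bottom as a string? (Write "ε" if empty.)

(q_0, zyzxzzzz, Z)
  ε-move, top Z: go to q_1, push Z → (q_1, zyzxzzzz, Z)
  read z, top Z: go to q_0, push BBZ → (q_0, yzxzzzz, BBZ)
  read y, top B: go to q_1, push B → (q_1, zxzzzz, BBZ)
  read z, top B: go to q_1, push ε → (q_1, xzzzz, BZ)
  read x, top B: go to q_1, push ε → (q_1, zzzz, Z)
  read z, top Z: go to q_0, push BBZ → (q_0, zzz, BBZ)
  read z, top B: go to q_0, push ε → (q_0, zz, BZ)
  read z, top B: go to q_0, push ε → (q_0, z, Z)
  ε-move, top Z: go to q_1, push Z → (q_1, z, Z)
  read z, top Z: go to q_0, push BBZ → (q_0, ε, BBZ)
All input consumed in state q_0 with stack BBZ.

BBZ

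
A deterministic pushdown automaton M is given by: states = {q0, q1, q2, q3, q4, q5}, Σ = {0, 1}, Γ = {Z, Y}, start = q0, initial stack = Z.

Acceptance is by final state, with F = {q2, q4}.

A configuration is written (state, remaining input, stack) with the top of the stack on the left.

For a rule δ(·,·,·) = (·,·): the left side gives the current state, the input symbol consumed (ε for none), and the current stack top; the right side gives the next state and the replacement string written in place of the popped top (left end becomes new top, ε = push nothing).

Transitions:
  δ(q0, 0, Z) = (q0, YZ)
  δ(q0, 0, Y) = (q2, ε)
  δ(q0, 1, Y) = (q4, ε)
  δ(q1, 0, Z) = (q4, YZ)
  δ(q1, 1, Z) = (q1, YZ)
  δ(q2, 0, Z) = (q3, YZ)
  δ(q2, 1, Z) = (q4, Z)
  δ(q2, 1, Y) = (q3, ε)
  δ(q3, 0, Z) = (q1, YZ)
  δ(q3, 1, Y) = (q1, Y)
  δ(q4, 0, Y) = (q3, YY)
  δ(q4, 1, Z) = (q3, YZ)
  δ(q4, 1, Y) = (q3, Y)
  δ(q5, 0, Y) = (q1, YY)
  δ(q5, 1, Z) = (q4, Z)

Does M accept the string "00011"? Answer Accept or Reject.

(q0, 00011, Z)
  read 0, top Z: go to q0, push YZ → (q0, 0011, YZ)
  read 0, top Y: go to q2, push ε → (q2, 011, Z)
  read 0, top Z: go to q3, push YZ → (q3, 11, YZ)
  read 1, top Y: go to q1, push Y → (q1, 1, YZ)
No transition applies at (q1, 1, YZ); input not fully consumed.

Reject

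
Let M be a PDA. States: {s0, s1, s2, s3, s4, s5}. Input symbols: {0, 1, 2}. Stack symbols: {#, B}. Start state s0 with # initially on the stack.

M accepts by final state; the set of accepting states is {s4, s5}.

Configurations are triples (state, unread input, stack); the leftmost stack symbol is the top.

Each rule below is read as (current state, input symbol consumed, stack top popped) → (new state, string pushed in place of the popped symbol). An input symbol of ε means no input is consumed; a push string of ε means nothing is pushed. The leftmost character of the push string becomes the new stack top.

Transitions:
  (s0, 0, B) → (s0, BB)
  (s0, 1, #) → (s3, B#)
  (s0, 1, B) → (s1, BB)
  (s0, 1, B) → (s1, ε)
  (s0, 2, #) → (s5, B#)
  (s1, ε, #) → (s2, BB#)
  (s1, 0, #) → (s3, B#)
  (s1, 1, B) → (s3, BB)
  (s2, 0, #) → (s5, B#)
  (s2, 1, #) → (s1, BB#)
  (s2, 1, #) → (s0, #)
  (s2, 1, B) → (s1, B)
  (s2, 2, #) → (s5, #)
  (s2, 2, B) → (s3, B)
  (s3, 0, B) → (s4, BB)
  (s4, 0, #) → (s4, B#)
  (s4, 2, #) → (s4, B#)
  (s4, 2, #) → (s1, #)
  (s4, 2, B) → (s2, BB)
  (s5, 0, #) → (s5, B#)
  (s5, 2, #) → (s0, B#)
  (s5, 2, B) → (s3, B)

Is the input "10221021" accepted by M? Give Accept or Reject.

No computation consumes all input and reaches a final state.

Reject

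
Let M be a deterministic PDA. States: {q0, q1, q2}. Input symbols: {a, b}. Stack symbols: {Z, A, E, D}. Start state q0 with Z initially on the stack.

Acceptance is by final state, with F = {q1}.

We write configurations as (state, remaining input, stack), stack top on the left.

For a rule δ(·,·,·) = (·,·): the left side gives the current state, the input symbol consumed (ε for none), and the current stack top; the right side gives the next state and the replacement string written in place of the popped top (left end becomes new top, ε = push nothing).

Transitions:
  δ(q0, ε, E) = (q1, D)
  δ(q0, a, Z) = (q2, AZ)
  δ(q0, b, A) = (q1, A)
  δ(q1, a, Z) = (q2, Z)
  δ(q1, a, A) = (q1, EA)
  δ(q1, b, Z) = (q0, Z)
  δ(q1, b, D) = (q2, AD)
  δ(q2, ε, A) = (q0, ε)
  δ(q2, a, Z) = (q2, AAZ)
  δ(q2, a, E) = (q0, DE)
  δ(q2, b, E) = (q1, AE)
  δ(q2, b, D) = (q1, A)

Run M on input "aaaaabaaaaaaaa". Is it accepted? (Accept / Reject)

Reject

(q0, aaaaabaaaaaaaa, Z) ⊢ (q2, aaaabaaaaaaaa, AZ) ⊢ (q0, aaaabaaaaaaaa, Z) ⊢ (q2, aaabaaaaaaaa, AZ) ⊢ (q0, aaabaaaaaaaa, Z) ⊢ (q2, aabaaaaaaaa, AZ) ⊢ (q0, aabaaaaaaaa, Z) ⊢ (q2, abaaaaaaaa, AZ) ⊢ (q0, abaaaaaaaa, Z) ⊢ (q2, baaaaaaaa, AZ) ⊢ (q0, baaaaaaaa, Z)
No transition applies at (q0, baaaaaaaa, Z); input not fully consumed.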